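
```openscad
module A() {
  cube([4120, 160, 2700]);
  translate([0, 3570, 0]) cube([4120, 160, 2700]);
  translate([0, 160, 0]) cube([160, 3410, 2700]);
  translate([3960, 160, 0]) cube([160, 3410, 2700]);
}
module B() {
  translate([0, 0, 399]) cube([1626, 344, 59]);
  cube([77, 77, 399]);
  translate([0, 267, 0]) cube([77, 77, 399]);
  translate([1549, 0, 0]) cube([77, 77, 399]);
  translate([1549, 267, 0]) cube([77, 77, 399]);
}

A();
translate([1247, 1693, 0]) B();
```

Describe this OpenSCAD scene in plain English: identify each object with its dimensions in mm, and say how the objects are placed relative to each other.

A is a box-shaped house frame (walls only): outside footprint 4120×3730 mm, wall height 2700 mm, wall thickness 160 mm. The two y-facing walls run the full x-width; the two x-facing walls fit between the inner faces of the y-facing walls.

B is a long wooden bench with a 1626 mm (x) × 344 mm (y) seat, 59 mm thick, its top surface 458 mm above the floor. Four 77 mm square legs at the seat corners, flush with the edges, run from z = 0 to the seat underside.

The bench sits inside the house frame, centred.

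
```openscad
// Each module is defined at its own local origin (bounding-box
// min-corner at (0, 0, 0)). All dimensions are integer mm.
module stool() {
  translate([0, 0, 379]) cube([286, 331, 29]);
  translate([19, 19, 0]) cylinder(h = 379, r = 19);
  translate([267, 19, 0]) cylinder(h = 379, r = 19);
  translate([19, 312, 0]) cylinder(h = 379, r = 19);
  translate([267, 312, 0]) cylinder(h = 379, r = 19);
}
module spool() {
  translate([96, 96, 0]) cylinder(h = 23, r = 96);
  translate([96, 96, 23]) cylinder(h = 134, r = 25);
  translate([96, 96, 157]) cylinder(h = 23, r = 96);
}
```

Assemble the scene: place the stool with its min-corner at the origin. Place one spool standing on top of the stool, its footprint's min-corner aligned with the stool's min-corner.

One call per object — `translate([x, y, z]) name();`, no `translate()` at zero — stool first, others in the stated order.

stool();
translate([0, 0, 408]) spool();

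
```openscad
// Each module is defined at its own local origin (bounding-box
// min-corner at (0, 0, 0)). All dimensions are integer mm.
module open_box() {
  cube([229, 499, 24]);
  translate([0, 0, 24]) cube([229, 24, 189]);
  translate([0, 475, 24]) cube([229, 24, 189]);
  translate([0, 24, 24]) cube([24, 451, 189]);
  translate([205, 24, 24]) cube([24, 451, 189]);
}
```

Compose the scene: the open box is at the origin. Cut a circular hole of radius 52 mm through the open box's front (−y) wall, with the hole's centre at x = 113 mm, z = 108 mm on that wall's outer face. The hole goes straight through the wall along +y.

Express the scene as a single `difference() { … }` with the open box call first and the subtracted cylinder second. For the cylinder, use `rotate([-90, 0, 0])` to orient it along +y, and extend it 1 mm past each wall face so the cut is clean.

difference() {
  open_box();
  translate([113, -1, 108]) rotate([-90, 0, 0]) cylinder(h = 26, r = 52);
}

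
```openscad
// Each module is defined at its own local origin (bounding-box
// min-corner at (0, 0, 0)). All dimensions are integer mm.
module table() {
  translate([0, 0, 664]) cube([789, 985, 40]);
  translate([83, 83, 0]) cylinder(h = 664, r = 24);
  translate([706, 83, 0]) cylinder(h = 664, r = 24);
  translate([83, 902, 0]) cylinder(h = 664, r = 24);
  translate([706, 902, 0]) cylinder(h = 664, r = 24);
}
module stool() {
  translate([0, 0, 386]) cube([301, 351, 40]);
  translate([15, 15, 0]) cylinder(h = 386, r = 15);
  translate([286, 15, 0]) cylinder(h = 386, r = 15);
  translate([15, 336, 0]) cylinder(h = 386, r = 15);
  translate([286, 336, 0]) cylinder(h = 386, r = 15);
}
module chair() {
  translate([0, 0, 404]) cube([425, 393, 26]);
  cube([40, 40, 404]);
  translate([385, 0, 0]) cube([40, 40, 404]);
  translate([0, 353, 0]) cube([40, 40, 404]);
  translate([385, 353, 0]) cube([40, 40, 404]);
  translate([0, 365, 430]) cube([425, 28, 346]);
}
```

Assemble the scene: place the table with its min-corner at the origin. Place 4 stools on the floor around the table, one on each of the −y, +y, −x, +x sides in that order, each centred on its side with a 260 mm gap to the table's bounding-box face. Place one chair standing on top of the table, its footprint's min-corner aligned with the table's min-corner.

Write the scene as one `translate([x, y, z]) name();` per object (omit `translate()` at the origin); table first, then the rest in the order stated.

table();
translate([244, -611, 0]) stool();
translate([244, 1245, 0]) stool();
translate([-561, 317, 0]) stool();
translate([1049, 317, 0]) stool();
translate([0, 0, 704]) chair();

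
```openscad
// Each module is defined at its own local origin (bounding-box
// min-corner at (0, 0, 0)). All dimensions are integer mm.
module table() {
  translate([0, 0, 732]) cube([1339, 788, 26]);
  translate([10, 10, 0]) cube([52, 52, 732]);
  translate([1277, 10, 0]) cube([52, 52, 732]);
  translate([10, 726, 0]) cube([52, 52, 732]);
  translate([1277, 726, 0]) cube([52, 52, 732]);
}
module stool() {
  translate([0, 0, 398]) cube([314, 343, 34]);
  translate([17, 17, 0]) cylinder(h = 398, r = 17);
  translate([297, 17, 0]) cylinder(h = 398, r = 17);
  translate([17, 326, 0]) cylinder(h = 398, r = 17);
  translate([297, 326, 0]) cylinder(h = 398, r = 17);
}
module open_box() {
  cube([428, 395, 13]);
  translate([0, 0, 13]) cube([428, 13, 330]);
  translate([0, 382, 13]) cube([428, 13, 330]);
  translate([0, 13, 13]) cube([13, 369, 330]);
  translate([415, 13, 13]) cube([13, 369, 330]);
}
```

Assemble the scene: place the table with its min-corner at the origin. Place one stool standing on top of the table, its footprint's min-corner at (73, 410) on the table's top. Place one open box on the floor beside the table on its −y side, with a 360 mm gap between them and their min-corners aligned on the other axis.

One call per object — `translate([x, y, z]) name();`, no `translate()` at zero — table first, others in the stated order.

table();
translate([73, 410, 758]) stool();
translate([0, -755, 0]) open_box();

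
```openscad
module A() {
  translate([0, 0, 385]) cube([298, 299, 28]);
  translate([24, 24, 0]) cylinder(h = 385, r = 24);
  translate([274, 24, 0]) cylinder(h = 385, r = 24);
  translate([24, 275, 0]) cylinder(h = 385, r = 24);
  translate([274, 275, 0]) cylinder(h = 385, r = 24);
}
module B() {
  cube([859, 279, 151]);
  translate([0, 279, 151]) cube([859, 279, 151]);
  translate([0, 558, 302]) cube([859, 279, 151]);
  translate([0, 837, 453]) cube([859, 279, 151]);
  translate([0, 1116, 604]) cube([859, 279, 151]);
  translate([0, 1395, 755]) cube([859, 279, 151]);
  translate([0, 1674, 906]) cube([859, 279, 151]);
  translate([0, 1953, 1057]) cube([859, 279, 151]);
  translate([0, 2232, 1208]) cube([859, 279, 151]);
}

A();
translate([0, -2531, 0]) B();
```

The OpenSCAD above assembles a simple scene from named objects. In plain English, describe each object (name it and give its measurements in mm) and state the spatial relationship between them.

A is a simple wooden stool: a rectangular seat 298 mm (x) by 299 mm (y), 28 mm thick, top face at z = 413 mm, on four round legs, each 48 mm in diameter. The legs rest on z = 0, each leg's axis is inset half a diameter from the nearest pair of seat edges (so the leg's bounding box is flush with the corner).

B is a straight staircase of 9 solid steps. Each step is 859 mm wide (x), 279 mm deep (y, the going) and 151 mm tall (the rise). The first step rests on the floor; each subsequent step sits one going further in +y and one rise higher in +z, directly behind and above the previous step with no overlap.

The staircase is on the floor beside the stool on its −y side.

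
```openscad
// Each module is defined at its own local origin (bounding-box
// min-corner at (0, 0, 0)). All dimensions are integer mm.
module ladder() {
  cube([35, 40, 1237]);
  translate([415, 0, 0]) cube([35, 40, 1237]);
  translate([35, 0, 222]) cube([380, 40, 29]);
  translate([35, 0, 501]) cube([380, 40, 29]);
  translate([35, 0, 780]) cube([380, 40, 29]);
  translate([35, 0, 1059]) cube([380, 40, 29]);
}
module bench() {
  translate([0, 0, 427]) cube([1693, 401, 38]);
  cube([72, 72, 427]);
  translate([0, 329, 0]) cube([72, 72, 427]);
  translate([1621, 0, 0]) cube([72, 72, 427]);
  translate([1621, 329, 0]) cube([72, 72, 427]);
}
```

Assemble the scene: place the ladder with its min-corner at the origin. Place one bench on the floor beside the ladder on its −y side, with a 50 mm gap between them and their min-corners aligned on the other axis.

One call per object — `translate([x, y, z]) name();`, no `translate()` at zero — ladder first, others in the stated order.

ladder();
translate([0, -451, 0]) bench();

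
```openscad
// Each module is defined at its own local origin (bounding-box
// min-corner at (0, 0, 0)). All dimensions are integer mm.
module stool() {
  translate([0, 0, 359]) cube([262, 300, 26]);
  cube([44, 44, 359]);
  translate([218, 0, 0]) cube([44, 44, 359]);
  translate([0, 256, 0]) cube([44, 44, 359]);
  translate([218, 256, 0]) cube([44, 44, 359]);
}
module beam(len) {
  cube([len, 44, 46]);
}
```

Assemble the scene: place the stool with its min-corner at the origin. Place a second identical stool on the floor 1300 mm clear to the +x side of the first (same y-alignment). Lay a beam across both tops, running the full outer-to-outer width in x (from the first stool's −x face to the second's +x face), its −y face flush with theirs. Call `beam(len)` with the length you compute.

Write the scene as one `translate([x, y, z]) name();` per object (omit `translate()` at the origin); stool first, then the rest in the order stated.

stool();
translate([1562, 0, 0]) stool();
translate([0, 0, 385]) beam(1824);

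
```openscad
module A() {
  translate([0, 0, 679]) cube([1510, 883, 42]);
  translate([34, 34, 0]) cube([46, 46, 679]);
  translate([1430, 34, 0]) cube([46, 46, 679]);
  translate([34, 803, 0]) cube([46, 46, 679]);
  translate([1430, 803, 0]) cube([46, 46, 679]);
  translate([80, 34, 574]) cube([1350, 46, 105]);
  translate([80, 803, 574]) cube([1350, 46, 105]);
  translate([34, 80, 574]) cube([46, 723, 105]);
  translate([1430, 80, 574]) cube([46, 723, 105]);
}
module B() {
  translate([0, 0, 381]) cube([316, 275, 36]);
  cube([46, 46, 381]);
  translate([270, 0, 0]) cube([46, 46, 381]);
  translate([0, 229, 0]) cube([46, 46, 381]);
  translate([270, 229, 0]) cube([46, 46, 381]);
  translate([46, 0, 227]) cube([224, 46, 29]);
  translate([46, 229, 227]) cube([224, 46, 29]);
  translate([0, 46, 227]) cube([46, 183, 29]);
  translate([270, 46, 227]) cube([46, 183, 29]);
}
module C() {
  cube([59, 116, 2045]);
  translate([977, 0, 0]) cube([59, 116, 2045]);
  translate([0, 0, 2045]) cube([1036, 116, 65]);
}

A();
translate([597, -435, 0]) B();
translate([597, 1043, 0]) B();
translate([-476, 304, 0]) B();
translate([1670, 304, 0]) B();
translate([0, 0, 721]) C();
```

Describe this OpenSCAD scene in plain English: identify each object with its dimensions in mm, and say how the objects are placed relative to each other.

A is a rectangular dining table. The top is 1510×883×42 mm with its upper surface at z = 721 mm. It stands on four 46×46 mm square legs, each inset 34 mm from the nearest pair of top edges, running from the floor to the underside of the top. Four apron rails, 46 mm thick and 105 mm tall, run between adjacent legs with their top edges flush with the underside of the top and their outer faces flush with the legs' outer faces.

B is a simple wooden stool: a rectangular seat 316 mm (x) by 275 mm (y), 36 mm thick, top face at z = 417 mm, on four square legs, each 46×46 mm in cross-section. The legs rest on z = 0, each flush with a corner of the seat. Four stretchers, 46 mm wide and 29 mm tall, connect adjacent legs with their undersides at z = 227 mm, each running between the inner faces of the legs it joins and aligned with the legs' outer faces on the other axis.

C is a rectangular door frame: two vertical jambs of 59×116 mm section, 2045 mm tall, with a clear opening 918 mm wide between their inner faces. A header 65 mm tall and 116 mm deep lies on top of the jambs and spans the full outside width.

Four stools sit around the table at the −y, +y, −x, +x sides. The door frame is on top of the table.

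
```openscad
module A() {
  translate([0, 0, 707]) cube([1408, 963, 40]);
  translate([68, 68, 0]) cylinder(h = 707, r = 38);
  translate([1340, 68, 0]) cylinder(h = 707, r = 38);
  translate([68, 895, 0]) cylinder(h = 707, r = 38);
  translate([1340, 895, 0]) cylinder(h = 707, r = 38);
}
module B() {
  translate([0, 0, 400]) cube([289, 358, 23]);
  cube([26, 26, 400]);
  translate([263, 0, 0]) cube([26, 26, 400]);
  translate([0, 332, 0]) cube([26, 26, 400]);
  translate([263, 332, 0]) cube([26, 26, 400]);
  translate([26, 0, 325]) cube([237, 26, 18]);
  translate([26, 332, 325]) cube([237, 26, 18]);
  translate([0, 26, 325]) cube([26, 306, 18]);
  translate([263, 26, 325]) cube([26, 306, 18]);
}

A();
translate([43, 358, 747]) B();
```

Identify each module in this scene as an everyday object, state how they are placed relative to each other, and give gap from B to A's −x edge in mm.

The stool's min-x is at 43; the table's min-x is 0; gap = 43 mm.

A is a table. B is a stool. The stool is on top of the table. The gap from the stool to the table's −x edge is 43 mm.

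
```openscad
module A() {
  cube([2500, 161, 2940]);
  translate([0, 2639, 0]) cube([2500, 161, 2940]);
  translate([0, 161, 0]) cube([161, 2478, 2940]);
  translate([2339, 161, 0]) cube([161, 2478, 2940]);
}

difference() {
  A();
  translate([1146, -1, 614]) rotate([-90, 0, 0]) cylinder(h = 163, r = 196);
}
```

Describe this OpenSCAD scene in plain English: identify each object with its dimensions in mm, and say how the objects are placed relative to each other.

A is a box-shaped house frame (walls only): outside footprint 2500×2800 mm, wall height 2940 mm, wall thickness 161 mm. The two y-facing walls run the full x-width; the two x-facing walls fit between the inner faces of the y-facing walls.

The house frame has a circular hole of radius 196 mm through its front wall, centred at (x = 1146, z = 614).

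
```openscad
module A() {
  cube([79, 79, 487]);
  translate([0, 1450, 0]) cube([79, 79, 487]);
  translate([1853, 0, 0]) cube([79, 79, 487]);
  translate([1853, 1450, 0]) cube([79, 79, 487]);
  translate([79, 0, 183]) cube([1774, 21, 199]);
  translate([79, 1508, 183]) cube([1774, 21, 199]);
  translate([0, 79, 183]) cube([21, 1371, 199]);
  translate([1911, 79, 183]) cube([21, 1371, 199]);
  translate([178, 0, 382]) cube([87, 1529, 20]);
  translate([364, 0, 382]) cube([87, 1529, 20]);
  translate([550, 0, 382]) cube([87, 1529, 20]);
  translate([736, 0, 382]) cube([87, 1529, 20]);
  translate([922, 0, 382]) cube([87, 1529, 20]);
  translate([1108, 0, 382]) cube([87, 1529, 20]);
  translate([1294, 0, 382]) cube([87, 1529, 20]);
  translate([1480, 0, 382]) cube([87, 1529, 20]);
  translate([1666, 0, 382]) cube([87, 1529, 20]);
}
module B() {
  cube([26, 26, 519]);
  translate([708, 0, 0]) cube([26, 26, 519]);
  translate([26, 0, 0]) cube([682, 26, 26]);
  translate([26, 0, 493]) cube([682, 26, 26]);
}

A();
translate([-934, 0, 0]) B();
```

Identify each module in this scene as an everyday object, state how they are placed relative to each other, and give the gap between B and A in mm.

A is a bed frame. B is a picture frame. The picture frame is on the floor beside the bed frame on its −x side. The gap between the picture frame and the bed frame is 200 mm.

The picture frame's nearest face is 200 mm from the bed frame's −x face.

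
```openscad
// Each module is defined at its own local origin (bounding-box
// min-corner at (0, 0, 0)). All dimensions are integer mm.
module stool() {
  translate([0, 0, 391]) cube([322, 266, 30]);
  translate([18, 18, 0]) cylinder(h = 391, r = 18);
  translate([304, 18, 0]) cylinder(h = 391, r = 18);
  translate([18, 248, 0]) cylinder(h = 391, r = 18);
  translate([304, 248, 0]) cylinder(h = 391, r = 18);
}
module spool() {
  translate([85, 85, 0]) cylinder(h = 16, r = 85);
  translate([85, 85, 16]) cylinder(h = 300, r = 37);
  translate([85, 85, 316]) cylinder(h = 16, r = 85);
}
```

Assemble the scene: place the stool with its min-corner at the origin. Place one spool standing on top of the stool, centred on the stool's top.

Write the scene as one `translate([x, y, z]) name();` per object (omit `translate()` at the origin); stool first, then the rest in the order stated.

stool();
translate([76, 48, 421]) spool();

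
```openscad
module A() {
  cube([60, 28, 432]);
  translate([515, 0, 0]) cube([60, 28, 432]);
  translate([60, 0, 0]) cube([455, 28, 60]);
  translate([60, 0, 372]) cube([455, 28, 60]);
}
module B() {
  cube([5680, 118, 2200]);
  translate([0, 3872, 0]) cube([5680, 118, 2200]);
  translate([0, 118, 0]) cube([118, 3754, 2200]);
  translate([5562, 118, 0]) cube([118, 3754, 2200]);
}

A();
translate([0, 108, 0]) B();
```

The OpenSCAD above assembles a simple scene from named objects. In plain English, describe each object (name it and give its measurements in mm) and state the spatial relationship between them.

A is a picture frame with a 455×312 mm rectangular opening (x by z) and a uniform 60 mm border on every side. Frame depth is 28 mm along y. It is built from two vertical stiles running the full outside height and two horizontal rails spanning the gap between the stiles.

B is a box-shaped house frame (walls only): outside footprint 5680×3990 mm, wall height 2200 mm, wall thickness 118 mm. The two y-facing walls run the full x-width; the two x-facing walls fit between the inner faces of the y-facing walls.

The house frame is on the floor beside the picture frame on its +y side.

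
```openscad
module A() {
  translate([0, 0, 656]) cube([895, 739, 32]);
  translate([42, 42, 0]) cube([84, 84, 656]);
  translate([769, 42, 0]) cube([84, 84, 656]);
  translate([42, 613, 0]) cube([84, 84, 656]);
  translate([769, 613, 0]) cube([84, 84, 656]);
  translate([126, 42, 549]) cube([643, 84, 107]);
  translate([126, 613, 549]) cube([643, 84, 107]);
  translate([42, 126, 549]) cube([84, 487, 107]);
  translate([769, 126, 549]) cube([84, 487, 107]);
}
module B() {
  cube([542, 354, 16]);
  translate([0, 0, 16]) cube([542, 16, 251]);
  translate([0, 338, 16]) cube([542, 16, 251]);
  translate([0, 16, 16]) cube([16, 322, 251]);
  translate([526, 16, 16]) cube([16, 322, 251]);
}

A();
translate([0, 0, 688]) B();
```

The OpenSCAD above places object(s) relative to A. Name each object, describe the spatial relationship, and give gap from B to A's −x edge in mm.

A is a table. B is an open box. The open box is on top of the table. The gap from the open box to the table's −x edge is 0 mm.

The open box's min-x is at 0; the table's min-x is 0; gap = 0 mm.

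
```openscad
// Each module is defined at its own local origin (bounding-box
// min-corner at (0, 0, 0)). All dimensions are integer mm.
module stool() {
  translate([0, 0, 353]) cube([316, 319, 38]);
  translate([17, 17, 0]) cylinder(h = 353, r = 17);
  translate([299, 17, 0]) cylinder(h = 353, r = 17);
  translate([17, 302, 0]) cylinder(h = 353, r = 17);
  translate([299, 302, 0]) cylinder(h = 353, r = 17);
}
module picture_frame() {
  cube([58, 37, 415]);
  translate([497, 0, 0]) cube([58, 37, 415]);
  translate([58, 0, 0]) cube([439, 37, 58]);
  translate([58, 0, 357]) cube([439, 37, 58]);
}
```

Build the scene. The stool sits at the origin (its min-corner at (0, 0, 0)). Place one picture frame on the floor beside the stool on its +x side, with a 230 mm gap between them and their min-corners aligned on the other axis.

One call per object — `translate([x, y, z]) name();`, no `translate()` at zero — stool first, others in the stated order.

stool();
translate([546, 0, 0]) picture_frame();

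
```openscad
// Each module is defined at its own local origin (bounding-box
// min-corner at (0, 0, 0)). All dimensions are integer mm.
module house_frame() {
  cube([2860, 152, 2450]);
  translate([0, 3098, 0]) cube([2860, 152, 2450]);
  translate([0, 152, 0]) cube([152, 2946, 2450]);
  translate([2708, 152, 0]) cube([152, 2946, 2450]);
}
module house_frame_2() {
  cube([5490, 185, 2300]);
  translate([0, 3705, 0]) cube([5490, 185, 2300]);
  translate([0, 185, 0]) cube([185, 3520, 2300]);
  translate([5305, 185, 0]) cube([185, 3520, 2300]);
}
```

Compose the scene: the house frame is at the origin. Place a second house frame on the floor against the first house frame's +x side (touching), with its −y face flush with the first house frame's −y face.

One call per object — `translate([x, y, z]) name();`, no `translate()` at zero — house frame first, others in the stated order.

house_frame();
translate([2860, 0, 0]) house_frame_2();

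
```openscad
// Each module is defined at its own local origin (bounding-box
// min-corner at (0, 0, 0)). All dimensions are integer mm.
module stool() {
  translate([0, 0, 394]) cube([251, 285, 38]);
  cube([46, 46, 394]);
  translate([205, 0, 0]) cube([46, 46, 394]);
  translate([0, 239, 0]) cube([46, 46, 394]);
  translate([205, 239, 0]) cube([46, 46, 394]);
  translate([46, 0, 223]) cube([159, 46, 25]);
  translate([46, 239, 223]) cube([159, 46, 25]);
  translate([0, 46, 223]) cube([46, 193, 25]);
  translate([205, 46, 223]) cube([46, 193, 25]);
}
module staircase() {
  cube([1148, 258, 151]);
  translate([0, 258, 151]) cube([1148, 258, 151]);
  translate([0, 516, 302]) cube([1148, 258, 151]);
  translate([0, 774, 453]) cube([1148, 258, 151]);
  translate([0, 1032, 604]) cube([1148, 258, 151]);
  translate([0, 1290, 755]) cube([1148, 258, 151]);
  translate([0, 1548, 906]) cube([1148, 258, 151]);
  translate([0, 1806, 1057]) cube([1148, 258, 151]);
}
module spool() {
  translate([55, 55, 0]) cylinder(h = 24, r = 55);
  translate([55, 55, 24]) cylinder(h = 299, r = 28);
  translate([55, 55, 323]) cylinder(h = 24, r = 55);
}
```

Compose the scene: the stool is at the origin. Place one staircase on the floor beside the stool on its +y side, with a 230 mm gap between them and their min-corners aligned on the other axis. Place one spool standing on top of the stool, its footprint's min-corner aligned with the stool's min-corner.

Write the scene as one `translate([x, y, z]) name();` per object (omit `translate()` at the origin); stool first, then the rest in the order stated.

stool();
translate([0, 515, 0]) staircase();
translate([0, 0, 432]) spool();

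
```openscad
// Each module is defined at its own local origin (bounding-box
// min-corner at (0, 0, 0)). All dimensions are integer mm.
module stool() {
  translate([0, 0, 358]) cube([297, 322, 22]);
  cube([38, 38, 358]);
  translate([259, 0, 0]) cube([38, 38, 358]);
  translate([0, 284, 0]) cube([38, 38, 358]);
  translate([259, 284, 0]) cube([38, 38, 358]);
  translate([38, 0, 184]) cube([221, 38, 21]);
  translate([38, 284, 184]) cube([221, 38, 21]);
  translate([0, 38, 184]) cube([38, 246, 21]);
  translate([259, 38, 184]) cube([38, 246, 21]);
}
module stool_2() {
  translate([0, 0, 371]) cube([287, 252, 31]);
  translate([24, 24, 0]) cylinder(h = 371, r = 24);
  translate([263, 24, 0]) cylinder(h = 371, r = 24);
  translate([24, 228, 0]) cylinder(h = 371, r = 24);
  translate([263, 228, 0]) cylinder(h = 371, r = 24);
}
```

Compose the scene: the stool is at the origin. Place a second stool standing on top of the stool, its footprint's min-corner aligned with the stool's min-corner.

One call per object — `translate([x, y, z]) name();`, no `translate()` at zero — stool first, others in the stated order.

stool();
translate([0, 0, 380]) stool_2();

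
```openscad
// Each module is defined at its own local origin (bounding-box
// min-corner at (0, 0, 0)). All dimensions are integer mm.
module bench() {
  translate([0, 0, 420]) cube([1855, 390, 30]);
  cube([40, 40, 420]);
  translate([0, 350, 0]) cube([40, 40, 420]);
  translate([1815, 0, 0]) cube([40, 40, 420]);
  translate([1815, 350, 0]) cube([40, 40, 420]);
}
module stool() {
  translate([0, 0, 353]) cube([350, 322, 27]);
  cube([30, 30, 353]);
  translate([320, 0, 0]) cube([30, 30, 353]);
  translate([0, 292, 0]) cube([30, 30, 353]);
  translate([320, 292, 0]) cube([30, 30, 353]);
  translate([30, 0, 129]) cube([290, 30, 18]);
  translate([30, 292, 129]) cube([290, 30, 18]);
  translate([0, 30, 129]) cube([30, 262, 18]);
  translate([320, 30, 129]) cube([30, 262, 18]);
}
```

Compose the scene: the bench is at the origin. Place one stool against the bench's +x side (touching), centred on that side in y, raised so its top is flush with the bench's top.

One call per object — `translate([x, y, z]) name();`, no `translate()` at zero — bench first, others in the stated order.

bench();
translate([1855, 34, 70]) stool();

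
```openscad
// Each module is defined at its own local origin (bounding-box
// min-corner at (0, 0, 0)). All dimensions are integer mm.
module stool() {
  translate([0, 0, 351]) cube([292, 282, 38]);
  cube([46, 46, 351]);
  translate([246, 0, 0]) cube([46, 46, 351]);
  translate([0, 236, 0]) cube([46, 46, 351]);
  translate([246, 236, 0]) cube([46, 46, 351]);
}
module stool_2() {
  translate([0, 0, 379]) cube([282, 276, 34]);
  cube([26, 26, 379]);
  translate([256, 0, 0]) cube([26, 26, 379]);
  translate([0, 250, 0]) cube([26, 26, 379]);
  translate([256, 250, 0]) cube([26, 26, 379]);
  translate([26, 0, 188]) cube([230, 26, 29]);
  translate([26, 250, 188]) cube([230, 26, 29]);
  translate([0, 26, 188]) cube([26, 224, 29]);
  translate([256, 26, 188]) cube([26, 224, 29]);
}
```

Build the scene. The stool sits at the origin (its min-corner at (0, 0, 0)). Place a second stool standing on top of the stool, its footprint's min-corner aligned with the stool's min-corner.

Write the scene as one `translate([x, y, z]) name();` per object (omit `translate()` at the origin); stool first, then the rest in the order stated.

stool();
translate([0, 0, 389]) stool_2();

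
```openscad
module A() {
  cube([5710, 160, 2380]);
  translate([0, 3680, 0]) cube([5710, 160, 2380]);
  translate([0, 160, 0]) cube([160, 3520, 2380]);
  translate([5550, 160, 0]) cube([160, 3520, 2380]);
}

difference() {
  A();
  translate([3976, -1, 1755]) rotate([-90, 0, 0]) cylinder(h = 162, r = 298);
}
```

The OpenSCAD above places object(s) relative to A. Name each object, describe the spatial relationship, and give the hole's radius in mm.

A is a house frame. The house frame has a circular hole through its front wall. The hole's radius is 298 mm.

The subtracted cylinder has r = 298 mm.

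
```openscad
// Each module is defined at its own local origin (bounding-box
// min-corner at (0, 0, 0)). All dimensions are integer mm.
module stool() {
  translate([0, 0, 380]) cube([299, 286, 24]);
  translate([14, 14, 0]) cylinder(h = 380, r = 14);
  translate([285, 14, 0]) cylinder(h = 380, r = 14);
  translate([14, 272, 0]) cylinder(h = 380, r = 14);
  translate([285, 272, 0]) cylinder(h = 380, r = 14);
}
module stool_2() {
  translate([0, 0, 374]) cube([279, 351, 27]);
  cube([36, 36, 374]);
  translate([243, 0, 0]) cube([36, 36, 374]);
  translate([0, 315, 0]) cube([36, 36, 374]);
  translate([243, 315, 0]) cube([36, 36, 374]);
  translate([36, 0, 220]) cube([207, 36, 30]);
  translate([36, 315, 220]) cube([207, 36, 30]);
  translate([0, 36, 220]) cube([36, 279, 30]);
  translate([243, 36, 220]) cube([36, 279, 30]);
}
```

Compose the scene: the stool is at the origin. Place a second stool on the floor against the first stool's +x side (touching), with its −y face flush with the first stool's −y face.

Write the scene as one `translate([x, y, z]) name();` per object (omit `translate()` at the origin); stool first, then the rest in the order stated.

stool();
translate([299, 0, 0]) stool_2();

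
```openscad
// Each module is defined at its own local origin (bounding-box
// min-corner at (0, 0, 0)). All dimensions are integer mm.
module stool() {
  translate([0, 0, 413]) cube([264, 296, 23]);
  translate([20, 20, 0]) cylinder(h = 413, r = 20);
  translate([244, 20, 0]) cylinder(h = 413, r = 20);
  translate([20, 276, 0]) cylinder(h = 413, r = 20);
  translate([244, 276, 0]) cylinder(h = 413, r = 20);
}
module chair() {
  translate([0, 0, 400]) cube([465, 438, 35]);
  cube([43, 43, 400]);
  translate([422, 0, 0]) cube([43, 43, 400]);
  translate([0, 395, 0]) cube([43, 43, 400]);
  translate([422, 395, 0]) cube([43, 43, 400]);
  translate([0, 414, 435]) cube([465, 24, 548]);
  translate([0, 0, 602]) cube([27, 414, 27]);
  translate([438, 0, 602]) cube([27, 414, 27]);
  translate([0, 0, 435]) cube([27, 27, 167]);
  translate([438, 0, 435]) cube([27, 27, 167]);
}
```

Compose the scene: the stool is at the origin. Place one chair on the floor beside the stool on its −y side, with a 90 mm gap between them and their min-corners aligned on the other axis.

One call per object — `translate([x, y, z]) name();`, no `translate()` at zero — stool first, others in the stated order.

stool();
translate([0, -528, 0]) chair();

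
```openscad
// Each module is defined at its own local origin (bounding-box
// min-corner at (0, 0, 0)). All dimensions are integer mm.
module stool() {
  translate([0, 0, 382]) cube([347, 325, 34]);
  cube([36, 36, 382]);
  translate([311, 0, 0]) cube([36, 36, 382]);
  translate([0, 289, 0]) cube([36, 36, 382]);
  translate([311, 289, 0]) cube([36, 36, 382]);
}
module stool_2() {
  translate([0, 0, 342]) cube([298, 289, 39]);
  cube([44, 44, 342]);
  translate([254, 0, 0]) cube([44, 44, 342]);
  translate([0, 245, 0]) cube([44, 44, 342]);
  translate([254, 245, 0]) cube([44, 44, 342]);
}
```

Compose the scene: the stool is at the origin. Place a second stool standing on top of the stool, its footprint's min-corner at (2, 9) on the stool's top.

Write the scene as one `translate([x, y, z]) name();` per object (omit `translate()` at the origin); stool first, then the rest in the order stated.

stool();
translate([2, 9, 416]) stool_2();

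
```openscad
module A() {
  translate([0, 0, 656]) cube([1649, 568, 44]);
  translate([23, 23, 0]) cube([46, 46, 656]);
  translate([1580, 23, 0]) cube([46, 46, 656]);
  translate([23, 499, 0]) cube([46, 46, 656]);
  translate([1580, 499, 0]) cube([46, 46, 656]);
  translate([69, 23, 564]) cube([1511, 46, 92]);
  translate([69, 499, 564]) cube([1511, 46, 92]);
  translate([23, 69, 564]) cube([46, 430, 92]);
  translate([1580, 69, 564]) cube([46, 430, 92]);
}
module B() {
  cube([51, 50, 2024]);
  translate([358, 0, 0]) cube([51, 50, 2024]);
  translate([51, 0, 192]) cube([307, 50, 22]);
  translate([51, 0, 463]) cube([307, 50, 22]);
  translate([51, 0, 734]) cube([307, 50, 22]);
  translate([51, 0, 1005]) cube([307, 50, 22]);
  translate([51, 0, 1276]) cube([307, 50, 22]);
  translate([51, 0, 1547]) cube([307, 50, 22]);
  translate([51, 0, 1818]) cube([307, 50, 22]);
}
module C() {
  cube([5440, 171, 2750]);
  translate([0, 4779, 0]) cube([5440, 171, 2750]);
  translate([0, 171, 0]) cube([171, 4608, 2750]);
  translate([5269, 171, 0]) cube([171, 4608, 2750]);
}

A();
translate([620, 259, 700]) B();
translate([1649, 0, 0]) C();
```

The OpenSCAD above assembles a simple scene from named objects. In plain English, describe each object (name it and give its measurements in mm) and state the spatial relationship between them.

A is a table with a 1649×568 mm rectangular top, 44 mm thick, top surface at z = 700 mm, supported by four 46×46 mm square legs, each inset 23 mm from the nearest pair of top edges, running from the floor. Four apron rails, 46 mm thick and 92 mm tall, run between adjacent legs with their top edges flush with the underside of the top and their outer faces flush with the legs' outer faces.

B is a wooden ladder with two side rails of 51×50 mm section and 2024 mm height, set 409 mm apart overall. Between them run 7 rectangular rungs (50 mm deep, 22 mm thick), front faces flush with the rails' −y face. The bottom of the first rung is 192 mm above the floor and each subsequent rung is 271 mm higher than the one below.

C is the wall frame of a small rectangular building: four walls, each 2750 mm tall and 171 mm thick, enclosing a footprint 5440 mm (x) by 4950 mm (y) outside-to-outside, with no floor or roof. The front and back walls (the −y and +y sides) span the full width; the two side walls fit between them.

The ladder is on top of the table, centred. The house frame is against the table's +x side, with their −y faces flush.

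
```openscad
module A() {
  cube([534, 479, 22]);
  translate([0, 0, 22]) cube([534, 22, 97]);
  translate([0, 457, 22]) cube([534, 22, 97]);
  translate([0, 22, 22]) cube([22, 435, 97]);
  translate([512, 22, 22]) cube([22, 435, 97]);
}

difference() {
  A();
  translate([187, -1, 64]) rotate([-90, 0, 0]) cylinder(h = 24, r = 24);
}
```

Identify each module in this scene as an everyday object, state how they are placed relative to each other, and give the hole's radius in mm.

A is an open box. The open box has a circular hole through its front wall. The hole's radius is 24 mm.

The subtracted cylinder has r = 24 mm.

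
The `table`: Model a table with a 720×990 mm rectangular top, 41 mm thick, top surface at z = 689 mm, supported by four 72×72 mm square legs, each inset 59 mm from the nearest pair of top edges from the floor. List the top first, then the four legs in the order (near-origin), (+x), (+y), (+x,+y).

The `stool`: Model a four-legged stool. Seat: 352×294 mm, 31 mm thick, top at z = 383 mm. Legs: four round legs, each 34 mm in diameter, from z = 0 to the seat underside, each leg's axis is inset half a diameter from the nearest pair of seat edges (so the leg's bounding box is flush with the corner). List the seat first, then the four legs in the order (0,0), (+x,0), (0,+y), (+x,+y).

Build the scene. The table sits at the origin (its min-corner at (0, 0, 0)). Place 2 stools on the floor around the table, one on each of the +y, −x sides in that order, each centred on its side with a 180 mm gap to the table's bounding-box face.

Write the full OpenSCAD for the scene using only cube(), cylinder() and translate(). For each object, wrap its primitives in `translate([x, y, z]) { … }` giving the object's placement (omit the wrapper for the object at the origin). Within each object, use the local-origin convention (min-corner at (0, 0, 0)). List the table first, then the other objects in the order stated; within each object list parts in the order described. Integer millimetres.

translate([0, 0, 648]) cube([720, 990, 41]);
translate([59, 59, 0]) cube([72, 72, 648]);
translate([589, 59, 0]) cube([72, 72, 648]);
translate([59, 859, 0]) cube([72, 72, 648]);
translate([589, 859, 0]) cube([72, 72, 648]);
translate([184, 1170, 0]) {
  translate([0, 0, 352]) cube([352, 294, 31]);
  translate([17, 17, 0]) cylinder(h = 352, r = 17);
  translate([335, 17, 0]) cylinder(h = 352, r = 17);
  translate([17, 277, 0]) cylinder(h = 352, r = 17);
  translate([335, 277, 0]) cylinder(h = 352, r = 17);
}
translate([-532, 348, 0]) {
  translate([0, 0, 352]) cube([352, 294, 31]);
  translate([17, 17, 0]) cylinder(h = 352, r = 17);
  translate([335, 17, 0]) cylinder(h = 352, r = 17);
  translate([17, 277, 0]) cylinder(h = 352, r = 17);
  translate([335, 277, 0]) cylinder(h = 352, r = 17);
}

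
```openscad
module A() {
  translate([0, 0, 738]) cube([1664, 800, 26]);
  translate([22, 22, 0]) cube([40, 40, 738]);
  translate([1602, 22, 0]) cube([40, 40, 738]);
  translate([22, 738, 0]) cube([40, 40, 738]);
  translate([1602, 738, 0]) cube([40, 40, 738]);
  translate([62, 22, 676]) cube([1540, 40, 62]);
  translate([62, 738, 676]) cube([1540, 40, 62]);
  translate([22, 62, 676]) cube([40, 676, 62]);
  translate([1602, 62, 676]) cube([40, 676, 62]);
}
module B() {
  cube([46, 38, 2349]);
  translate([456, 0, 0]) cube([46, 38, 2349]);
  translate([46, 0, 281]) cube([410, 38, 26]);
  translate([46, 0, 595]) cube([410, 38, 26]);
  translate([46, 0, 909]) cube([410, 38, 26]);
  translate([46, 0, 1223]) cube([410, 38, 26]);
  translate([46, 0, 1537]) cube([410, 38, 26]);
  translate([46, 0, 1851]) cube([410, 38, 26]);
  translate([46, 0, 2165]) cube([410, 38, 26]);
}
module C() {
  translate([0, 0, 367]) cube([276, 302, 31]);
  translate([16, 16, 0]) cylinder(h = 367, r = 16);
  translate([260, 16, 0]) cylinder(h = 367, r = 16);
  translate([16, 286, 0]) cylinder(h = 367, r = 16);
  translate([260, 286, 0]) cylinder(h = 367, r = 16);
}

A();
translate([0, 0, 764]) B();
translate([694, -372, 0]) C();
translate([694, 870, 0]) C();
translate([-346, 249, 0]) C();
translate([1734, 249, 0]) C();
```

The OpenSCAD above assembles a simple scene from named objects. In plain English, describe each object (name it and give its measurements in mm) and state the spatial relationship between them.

A is a table with a 1664×800 mm rectangular top, 26 mm thick, top surface at z = 764 mm, supported by four 40×40 mm square legs, each inset 22 mm from the nearest pair of top edges, running from the floor. Four apron rails, 40 mm thick and 62 mm tall, run between adjacent legs with their top edges flush with the underside of the top and their outer faces flush with the legs' outer faces.

B is a wooden ladder with two side rails of 46×38 mm section and 2349 mm height, set 502 mm apart overall. Between them run 7 rectangular rungs (38 mm deep, 26 mm thick), front faces flush with the rails' −y face. The bottom of the first rung is 281 mm above the floor and each subsequent rung is 314 mm higher than the one below.

C is a simple wooden stool: a rectangular seat 276 mm (x) by 302 mm (y), 31 mm thick, top face at z = 398 mm, on four round legs, each 32 mm in diameter. The legs rest on z = 0, each leg's axis is inset half a diameter from the nearest pair of seat edges (so the leg's bounding box is flush with the corner).

The ladder is on top of the table. Four stools sit around the table at the −y, +y, −x, +x sides.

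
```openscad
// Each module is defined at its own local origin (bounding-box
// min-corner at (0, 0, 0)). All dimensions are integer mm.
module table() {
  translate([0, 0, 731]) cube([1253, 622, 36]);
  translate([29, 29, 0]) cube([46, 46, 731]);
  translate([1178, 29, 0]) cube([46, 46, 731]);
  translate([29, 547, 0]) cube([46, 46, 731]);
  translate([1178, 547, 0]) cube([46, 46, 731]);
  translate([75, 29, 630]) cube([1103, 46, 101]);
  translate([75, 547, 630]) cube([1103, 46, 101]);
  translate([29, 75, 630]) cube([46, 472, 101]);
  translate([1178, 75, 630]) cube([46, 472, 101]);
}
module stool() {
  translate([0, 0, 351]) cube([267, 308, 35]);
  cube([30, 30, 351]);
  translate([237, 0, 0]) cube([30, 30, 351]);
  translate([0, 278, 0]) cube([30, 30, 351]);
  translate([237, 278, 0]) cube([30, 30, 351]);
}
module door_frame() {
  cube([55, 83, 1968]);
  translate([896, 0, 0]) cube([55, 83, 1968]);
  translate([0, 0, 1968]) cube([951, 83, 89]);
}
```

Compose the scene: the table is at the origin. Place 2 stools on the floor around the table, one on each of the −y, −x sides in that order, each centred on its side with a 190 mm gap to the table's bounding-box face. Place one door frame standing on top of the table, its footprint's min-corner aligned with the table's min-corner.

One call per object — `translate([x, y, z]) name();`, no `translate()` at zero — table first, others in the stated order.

table();
translate([493, -498, 0]) stool();
translate([-457, 157, 0]) stool();
translate([0, 0, 767]) door_frame();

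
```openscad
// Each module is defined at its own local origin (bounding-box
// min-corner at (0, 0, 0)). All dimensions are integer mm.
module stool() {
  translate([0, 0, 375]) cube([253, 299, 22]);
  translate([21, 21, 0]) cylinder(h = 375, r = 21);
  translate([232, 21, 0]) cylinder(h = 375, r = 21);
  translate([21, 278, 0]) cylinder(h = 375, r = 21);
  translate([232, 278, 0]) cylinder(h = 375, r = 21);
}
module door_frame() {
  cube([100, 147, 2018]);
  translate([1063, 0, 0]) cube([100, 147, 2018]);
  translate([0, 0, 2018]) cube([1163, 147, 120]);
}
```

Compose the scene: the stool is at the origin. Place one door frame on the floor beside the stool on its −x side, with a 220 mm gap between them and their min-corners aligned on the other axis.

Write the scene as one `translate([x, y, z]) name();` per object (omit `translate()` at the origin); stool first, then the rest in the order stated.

stool();
translate([-1383, 0, 0]) door_frame();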